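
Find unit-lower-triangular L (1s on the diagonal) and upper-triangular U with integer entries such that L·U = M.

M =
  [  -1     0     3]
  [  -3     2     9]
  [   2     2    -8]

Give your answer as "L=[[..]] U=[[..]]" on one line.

L=[[1,0,0],[3,1,0],[-2,1,1]] U=[[-1,0,3],[0,2,0],[0,0,-2]]

  r1 -= 3·r0 → [0,2,0]
  r2 -= -2·r0 → [0,2,-2]
  r2 -= 1·r1 → [0,0,-2]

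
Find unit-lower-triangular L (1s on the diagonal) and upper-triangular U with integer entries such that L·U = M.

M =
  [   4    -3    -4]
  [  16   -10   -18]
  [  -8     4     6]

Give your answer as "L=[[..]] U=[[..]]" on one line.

L=[[1,0,0],[4,1,0],[-2,-1,1]] U=[[4,-3,-4],[0,2,-2],[0,0,-4]]

  r1 -= 4·r0 → [0,2,-2]
  r2 -= -2·r0 → [0,-2,-2]
  r2 -= -1·r1 → [0,0,-4]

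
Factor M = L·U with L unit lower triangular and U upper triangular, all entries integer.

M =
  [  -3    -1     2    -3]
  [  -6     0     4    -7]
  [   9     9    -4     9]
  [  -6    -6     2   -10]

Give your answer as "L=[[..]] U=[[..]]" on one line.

L=[[1,0,0,0],[2,1,0,0],[-3,3,1,0],[2,-2,-1,1]] U=[[-3,-1,2,-3],[0,2,0,-1],[0,0,2,3],[0,0,0,-3]]

  r1 -= 2·r0 → [0,2,0,-1]
  r2 -= -3·r0 → [0,6,2,0]
  r3 -= 2·r0 → [0,-4,-2,-4]
  r2 -= 3·r1 → [0,0,2,3]
  r3 -= -2·r1 → [0,0,-2,-6]
  r3 -= -1·r2 → [0,0,0,-3]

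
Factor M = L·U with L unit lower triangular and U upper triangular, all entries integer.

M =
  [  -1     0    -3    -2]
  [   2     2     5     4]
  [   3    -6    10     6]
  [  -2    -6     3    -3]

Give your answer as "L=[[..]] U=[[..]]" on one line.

L=[[1,0,0,0],[-2,1,0,0],[-3,-3,1,0],[2,-3,-3,1]] U=[[-1,0,-3,-2],[0,2,-1,0],[0,0,-2,0],[0,0,0,1]]

  r1 -= -2·r0 → [0,2,-1,0]
  r2 -= -3·r0 → [0,-6,1,0]
  r3 -= 2·r0 → [0,-6,9,1]
  r2 -= -3·r1 → [0,0,-2,0]
  r3 -= -3·r1 → [0,0,6,1]
  r3 -= -3·r2 → [0,0,0,1]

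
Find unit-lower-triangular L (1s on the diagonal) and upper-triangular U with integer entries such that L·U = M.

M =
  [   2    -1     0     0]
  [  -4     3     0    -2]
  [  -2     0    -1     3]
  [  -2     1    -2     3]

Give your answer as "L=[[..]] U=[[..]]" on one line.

L=[[1,0,0,0],[-2,1,0,0],[-1,-1,1,0],[-1,0,2,1]] U=[[2,-1,0,0],[0,1,0,-2],[0,0,-1,1],[0,0,0,1]]

  R1 -= -2·R0 → [0,1,0,-2]
  R2 -= -1·R0 → [0,-1,-1,3]
  R3 -= -1·R0 → [0,0,-2,3]
  R2 -= -1·R1 → [0,0,-1,1]
  R3 -= 0·R1 → [0,0,-2,3]
  R3 -= 2·R2 → [0,0,0,1]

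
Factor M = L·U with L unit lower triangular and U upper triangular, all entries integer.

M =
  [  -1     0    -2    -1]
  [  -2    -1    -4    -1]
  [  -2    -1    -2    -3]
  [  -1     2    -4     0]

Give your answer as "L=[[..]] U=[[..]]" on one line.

L=[[1,0,0,0],[2,1,0,0],[2,1,1,0],[1,-2,-1,1]] U=[[-1,0,-2,-1],[0,-1,0,1],[0,0,2,-2],[0,0,0,1]]

  r1 -= 2·r0 → [0,-1,0,1]
  r2 -= 2·r0 → [0,-1,2,-1]
  r3 -= 1·r0 → [0,2,-2,1]
  r2 -= 1·r1 → [0,0,2,-2]
  r3 -= -2·r1 → [0,0,-2,3]
  r3 -= -1·r2 → [0,0,0,1]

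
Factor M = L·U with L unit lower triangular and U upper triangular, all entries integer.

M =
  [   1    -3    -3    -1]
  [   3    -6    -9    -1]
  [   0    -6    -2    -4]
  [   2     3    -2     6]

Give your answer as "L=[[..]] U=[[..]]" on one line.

L=[[1,0,0,0],[3,1,0,0],[0,-2,1,0],[2,3,-2,1]] U=[[1,-3,-3,-1],[0,3,0,2],[0,0,-2,0],[0,0,0,2]]

  row1 -= 3·row0 → [0,3,0,2]
  row2 -= 0·row0 → [0,-6,-2,-4]
  row3 -= 2·row0 → [0,9,4,8]
  row2 -= -2·row1 → [0,0,-2,0]
  row3 -= 3·row1 → [0,0,4,2]
  row3 -= -2·row2 → [0,0,0,2]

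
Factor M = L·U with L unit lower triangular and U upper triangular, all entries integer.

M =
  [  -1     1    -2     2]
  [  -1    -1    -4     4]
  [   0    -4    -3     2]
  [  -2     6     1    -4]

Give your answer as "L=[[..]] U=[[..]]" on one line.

  row1 -= 1·row0 → [0,-2,-2,2]
  row2 -= 0·row0 → [0,-4,-3,2]
  row3 -= 2·row0 → [0,4,5,-8]
  row2 -= 2·row1 → [0,0,1,-2]
  row3 -= -2·row1 → [0,0,1,-4]
  row3 -= 1·row2 → [0,0,0,-2]

L=[[1,0,0,0],[1,1,0,0],[0,2,1,0],[2,-2,1,1]] U=[[-1,1,-2,2],[0,-2,-2,2],[0,0,1,-2],[0,0,0,-2]]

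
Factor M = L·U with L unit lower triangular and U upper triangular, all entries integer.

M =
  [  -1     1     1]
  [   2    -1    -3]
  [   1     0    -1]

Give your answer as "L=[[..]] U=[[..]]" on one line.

L=[[1,0,0],[-2,1,0],[-1,1,1]] U=[[-1,1,1],[0,1,-1],[0,0,1]]

  R1 -= -2·R0 → [0,1,-1]
  R2 -= -1·R0 → [0,1,0]
  R2 -= 1·R1 → [0,0,1]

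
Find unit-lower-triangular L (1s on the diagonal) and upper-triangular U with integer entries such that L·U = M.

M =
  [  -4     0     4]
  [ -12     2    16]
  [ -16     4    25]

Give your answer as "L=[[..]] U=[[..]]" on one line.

  row1 -= 3·row0 → [0,2,4]
  row2 -= 4·row0 → [0,4,9]
  row2 -= 2·row1 → [0,0,1]

L=[[1,0,0],[3,1,0],[4,2,1]] U=[[-4,0,4],[0,2,4],[0,0,1]]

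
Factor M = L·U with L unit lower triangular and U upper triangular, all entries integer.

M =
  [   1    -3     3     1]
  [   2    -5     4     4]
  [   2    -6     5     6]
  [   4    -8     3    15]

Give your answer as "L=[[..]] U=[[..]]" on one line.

L=[[1,0,0,0],[2,1,0,0],[2,0,1,0],[4,4,1,1]] U=[[1,-3,3,1],[0,1,-2,2],[0,0,-1,4],[0,0,0,-1]]

  r1 -= 2·r0 → [0,1,-2,2]
  r2 -= 2·r0 → [0,0,-1,4]
  r3 -= 4·r0 → [0,4,-9,11]
  r2 -= 0·r1 → [0,0,-1,4]
  r3 -= 4·r1 → [0,0,-1,3]
  r3 -= 1·r2 → [0,0,0,-1]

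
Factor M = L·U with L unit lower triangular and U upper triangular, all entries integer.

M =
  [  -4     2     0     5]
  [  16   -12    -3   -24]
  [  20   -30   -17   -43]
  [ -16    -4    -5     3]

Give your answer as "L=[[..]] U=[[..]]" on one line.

L=[[1,0,0,0],[-4,1,0,0],[-5,5,1,0],[4,3,-2,1]] U=[[-4,2,0,5],[0,-4,-3,-4],[0,0,-2,2],[0,0,0,-1]]

  r1 -= -4·r0 → [0,-4,-3,-4]
  r2 -= -5·r0 → [0,-20,-17,-18]
  r3 -= 4·r0 → [0,-12,-5,-17]
  r2 -= 5·r1 → [0,0,-2,2]
  r3 -= 3·r1 → [0,0,4,-5]
  r3 -= -2·r2 → [0,0,0,-1]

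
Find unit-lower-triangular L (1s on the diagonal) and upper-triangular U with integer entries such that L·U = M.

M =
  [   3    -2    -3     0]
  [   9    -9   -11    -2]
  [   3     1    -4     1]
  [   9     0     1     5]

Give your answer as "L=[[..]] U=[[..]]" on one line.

  row1 -= 3·row0 → [0,-3,-2,-2]
  row2 -= 1·row0 → [0,3,-1,1]
  row3 -= 3·row0 → [0,6,10,5]
  row2 -= -1·row1 → [0,0,-3,-1]
  row3 -= -2·row1 → [0,0,6,1]
  row3 -= -2·row2 → [0,0,0,-1]

L=[[1,0,0,0],[3,1,0,0],[1,-1,1,0],[3,-2,-2,1]] U=[[3,-2,-3,0],[0,-3,-2,-2],[0,0,-3,-1],[0,0,0,-1]]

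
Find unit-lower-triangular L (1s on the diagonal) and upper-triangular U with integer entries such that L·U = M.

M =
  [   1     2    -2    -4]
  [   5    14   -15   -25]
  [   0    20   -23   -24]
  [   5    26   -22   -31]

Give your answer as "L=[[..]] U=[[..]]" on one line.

  row1 -= 5·row0 → [0,4,-5,-5]
  row2 -= 0·row0 → [0,20,-23,-24]
  row3 -= 5·row0 → [0,16,-12,-11]
  row2 -= 5·row1 → [0,0,2,1]
  row3 -= 4·row1 → [0,0,8,9]
  row3 -= 4·row2 → [0,0,0,5]

L=[[1,0,0,0],[5,1,0,0],[0,5,1,0],[5,4,4,1]] U=[[1,2,-2,-4],[0,4,-5,-5],[0,0,2,1],[0,0,0,5]]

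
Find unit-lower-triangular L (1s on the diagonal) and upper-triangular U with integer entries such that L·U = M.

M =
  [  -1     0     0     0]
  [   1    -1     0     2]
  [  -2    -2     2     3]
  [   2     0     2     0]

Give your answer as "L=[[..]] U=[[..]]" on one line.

  R1 -= -1·R0 → [0,-1,0,2]
  R2 -= 2·R0 → [0,-2,2,3]
  R3 -= -2·R0 → [0,0,2,0]
  R2 -= 2·R1 → [0,0,2,-1]
  R3 -= 0·R1 → [0,0,2,0]
  R3 -= 1·R2 → [0,0,0,1]

L=[[1,0,0,0],[-1,1,0,0],[2,2,1,0],[-2,0,1,1]] U=[[-1,0,0,0],[0,-1,0,2],[0,0,2,-1],[0,0,0,1]]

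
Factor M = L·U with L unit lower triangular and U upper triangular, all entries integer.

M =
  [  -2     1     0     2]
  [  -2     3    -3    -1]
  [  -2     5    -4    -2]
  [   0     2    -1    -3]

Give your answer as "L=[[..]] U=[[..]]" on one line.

  R1 -= 1·R0 → [0,2,-3,-3]
  R2 -= 1·R0 → [0,4,-4,-4]
  R3 -= 0·R0 → [0,2,-1,-3]
  R2 -= 2·R1 → [0,0,2,2]
  R3 -= 1·R1 → [0,0,2,0]
  R3 -= 1·R2 → [0,0,0,-2]

L=[[1,0,0,0],[1,1,0,0],[1,2,1,0],[0,1,1,1]] U=[[-2,1,0,2],[0,2,-3,-3],[0,0,2,2],[0,0,0,-2]]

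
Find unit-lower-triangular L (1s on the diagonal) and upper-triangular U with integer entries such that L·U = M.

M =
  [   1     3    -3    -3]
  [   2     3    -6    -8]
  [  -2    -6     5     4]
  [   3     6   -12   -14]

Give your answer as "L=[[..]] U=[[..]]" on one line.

L=[[1,0,0,0],[2,1,0,0],[-2,0,1,0],[3,1,3,1]] U=[[1,3,-3,-3],[0,-3,0,-2],[0,0,-1,-2],[0,0,0,3]]

  row1 -= 2·row0 → [0,-3,0,-2]
  row2 -= -2·row0 → [0,0,-1,-2]
  row3 -= 3·row0 → [0,-3,-3,-5]
  row2 -= 0·row1 → [0,0,-1,-2]
  row3 -= 1·row1 → [0,0,-3,-3]
  row3 -= 3·row2 → [0,0,0,3]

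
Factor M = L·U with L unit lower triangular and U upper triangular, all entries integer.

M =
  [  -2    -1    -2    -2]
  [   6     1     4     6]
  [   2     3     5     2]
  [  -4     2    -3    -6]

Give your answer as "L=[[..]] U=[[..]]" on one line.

  r1 -= -3·r0 → [0,-2,-2,0]
  r2 -= -1·r0 → [0,2,3,0]
  r3 -= 2·r0 → [0,4,1,-2]
  r2 -= -1·r1 → [0,0,1,0]
  r3 -= -2·r1 → [0,0,-3,-2]
  r3 -= -3·r2 → [0,0,0,-2]

L=[[1,0,0,0],[-3,1,0,0],[-1,-1,1,0],[2,-2,-3,1]] U=[[-2,-1,-2,-2],[0,-2,-2,0],[0,0,1,0],[0,0,0,-2]]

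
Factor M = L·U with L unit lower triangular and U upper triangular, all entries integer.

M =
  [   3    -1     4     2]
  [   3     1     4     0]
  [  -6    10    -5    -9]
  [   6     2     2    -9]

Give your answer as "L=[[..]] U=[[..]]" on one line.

  R1 -= 1·R0 → [0,2,0,-2]
  R2 -= -2·R0 → [0,8,3,-5]
  R3 -= 2·R0 → [0,4,-6,-13]
  R2 -= 4·R1 → [0,0,3,3]
  R3 -= 2·R1 → [0,0,-6,-9]
  R3 -= -2·R2 → [0,0,0,-3]

L=[[1,0,0,0],[1,1,0,0],[-2,4,1,0],[2,2,-2,1]] U=[[3,-1,4,2],[0,2,0,-2],[0,0,3,3],[0,0,0,-3]]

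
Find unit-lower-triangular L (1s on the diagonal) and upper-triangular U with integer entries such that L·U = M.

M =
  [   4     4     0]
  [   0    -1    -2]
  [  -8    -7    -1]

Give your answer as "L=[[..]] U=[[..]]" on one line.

L=[[1,0,0],[0,1,0],[-2,-1,1]] U=[[4,4,0],[0,-1,-2],[0,0,-3]]

  r1 -= 0·r0 → [0,-1,-2]
  r2 -= -2·r0 → [0,1,-1]
  r2 -= -1·r1 → [0,0,-3]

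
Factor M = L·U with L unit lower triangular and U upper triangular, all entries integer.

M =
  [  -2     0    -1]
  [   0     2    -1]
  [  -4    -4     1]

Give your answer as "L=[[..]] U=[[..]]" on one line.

L=[[1,0,0],[0,1,0],[2,-2,1]] U=[[-2,0,-1],[0,2,-1],[0,0,1]]

  R1 -= 0·R0 → [0,2,-1]
  R2 -= 2·R0 → [0,-4,3]
  R2 -= -2·R1 → [0,0,1]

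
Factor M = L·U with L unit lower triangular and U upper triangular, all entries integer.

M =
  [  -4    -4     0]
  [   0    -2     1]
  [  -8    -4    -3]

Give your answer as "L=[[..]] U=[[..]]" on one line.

L=[[1,0,0],[0,1,0],[2,-2,1]] U=[[-4,-4,0],[0,-2,1],[0,0,-1]]

  r1 -= 0·r0 → [0,-2,1]
  r2 -= 2·r0 → [0,4,-3]
  r2 -= -2·r1 → [0,0,-1]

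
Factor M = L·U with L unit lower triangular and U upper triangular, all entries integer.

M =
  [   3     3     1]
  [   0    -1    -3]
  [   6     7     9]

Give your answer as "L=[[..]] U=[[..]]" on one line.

  r1 -= 0·r0 → [0,-1,-3]
  r2 -= 2·r0 → [0,1,7]
  r2 -= -1·r1 → [0,0,4]

L=[[1,0,0],[0,1,0],[2,-1,1]] U=[[3,3,1],[0,-1,-3],[0,0,4]]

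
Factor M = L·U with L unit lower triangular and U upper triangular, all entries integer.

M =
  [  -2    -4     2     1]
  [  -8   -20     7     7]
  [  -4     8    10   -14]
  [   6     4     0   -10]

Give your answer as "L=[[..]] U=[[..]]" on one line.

  R1 -= 4·R0 → [0,-4,-1,3]
  R2 -= 2·R0 → [0,16,6,-16]
  R3 -= -3·R0 → [0,-8,6,-7]
  R2 -= -4·R1 → [0,0,2,-4]
  R3 -= 2·R1 → [0,0,8,-13]
  R3 -= 4·R2 → [0,0,0,3]

L=[[1,0,0,0],[4,1,0,0],[2,-4,1,0],[-3,2,4,1]] U=[[-2,-4,2,1],[0,-4,-1,3],[0,0,2,-4],[0,0,0,3]]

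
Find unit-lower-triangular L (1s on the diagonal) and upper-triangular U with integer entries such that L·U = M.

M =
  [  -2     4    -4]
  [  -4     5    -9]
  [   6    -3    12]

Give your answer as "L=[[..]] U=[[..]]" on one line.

  R1 -= 2·R0 → [0,-3,-1]
  R2 -= -3·R0 → [0,9,0]
  R2 -= -3·R1 → [0,0,-3]

L=[[1,0,0],[2,1,0],[-3,-3,1]] U=[[-2,4,-4],[0,-3,-1],[0,0,-3]]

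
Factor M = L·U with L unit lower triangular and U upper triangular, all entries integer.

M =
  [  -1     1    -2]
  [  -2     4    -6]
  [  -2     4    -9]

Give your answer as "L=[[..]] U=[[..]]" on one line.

  R1 -= 2·R0 → [0,2,-2]
  R2 -= 2·R0 → [0,2,-5]
  R2 -= 1·R1 → [0,0,-3]

L=[[1,0,0],[2,1,0],[2,1,1]] U=[[-1,1,-2],[0,2,-2],[0,0,-3]]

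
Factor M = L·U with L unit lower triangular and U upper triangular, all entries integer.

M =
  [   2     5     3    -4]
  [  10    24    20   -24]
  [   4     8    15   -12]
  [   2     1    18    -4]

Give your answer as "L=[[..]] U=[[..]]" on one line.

  row1 -= 5·row0 → [0,-1,5,-4]
  row2 -= 2·row0 → [0,-2,9,-4]
  row3 -= 1·row0 → [0,-4,15,0]
  row2 -= 2·row1 → [0,0,-1,4]
  row3 -= 4·row1 → [0,0,-5,16]
  row3 -= 5·row2 → [0,0,0,-4]

L=[[1,0,0,0],[5,1,0,0],[2,2,1,0],[1,4,5,1]] U=[[2,5,3,-4],[0,-1,5,-4],[0,0,-1,4],[0,0,0,-4]]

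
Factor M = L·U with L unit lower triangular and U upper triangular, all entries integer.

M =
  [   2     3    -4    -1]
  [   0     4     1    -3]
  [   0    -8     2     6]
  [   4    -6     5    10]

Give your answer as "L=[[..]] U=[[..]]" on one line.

  r1 -= 0·r0 → [0,4,1,-3]
  r2 -= 0·r0 → [0,-8,2,6]
  r3 -= 2·r0 → [0,-12,13,12]
  r2 -= -2·r1 → [0,0,4,0]
  r3 -= -3·r1 → [0,0,16,3]
  r3 -= 4·r2 → [0,0,0,3]

L=[[1,0,0,0],[0,1,0,0],[0,-2,1,0],[2,-3,4,1]] U=[[2,3,-4,-1],[0,4,1,-3],[0,0,4,0],[0,0,0,3]]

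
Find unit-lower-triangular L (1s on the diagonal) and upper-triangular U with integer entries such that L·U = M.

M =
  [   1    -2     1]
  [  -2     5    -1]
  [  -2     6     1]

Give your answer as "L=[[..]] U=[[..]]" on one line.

  row1 -= -2·row0 → [0,1,1]
  row2 -= -2·row0 → [0,2,3]
  row2 -= 2·row1 → [0,0,1]

L=[[1,0,0],[-2,1,0],[-2,2,1]] U=[[1,-2,1],[0,1,1],[0,0,1]]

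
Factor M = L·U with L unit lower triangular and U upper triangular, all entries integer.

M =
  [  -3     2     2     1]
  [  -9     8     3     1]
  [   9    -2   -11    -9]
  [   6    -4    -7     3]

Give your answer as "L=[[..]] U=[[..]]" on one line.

  row1 -= 3·row0 → [0,2,-3,-2]
  row2 -= -3·row0 → [0,4,-5,-6]
  row3 -= -2·row0 → [0,0,-3,5]
  row2 -= 2·row1 → [0,0,1,-2]
  row3 -= 0·row1 → [0,0,-3,5]
  row3 -= -3·row2 → [0,0,0,-1]

L=[[1,0,0,0],[3,1,0,0],[-3,2,1,0],[-2,0,-3,1]] U=[[-3,2,2,1],[0,2,-3,-2],[0,0,1,-2],[0,0,0,-1]]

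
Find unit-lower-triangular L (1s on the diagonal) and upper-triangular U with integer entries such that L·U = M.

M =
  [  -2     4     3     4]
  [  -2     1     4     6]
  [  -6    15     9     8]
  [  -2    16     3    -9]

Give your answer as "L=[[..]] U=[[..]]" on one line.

  row1 -= 1·row0 → [0,-3,1,2]
  row2 -= 3·row0 → [0,3,0,-4]
  row3 -= 1·row0 → [0,12,0,-13]
  row2 -= -1·row1 → [0,0,1,-2]
  row3 -= -4·row1 → [0,0,4,-5]
  row3 -= 4·row2 → [0,0,0,3]

L=[[1,0,0,0],[1,1,0,0],[3,-1,1,0],[1,-4,4,1]] U=[[-2,4,3,4],[0,-3,1,2],[0,0,1,-2],[0,0,0,3]]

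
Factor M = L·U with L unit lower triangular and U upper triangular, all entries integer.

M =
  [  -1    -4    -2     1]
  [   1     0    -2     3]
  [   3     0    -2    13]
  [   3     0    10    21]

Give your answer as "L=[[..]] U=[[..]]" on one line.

L=[[1,0,0,0],[-1,1,0,0],[-3,3,1,0],[-3,3,4,1]] U=[[-1,-4,-2,1],[0,-4,-4,4],[0,0,4,4],[0,0,0,-4]]

  R1 -= -1·R0 → [0,-4,-4,4]
  R2 -= -3·R0 → [0,-12,-8,16]
  R3 -= -3·R0 → [0,-12,4,24]
  R2 -= 3·R1 → [0,0,4,4]
  R3 -= 3·R1 → [0,0,16,12]
  R3 -= 4·R2 → [0,0,0,-4]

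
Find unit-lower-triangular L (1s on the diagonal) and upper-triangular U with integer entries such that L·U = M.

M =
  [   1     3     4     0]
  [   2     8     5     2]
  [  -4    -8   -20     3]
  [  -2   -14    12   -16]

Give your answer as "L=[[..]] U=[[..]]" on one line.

  r1 -= 2·r0 → [0,2,-3,2]
  r2 -= -4·r0 → [0,4,-4,3]
  r3 -= -2·r0 → [0,-8,20,-16]
  r2 -= 2·r1 → [0,0,2,-1]
  r3 -= -4·r1 → [0,0,8,-8]
  r3 -= 4·r2 → [0,0,0,-4]

L=[[1,0,0,0],[2,1,0,0],[-4,2,1,0],[-2,-4,4,1]] U=[[1,3,4,0],[0,2,-3,2],[0,0,2,-1],[0,0,0,-4]]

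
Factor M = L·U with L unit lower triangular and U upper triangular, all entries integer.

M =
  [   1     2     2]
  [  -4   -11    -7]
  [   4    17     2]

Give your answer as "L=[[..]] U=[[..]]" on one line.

L=[[1,0,0],[-4,1,0],[4,-3,1]] U=[[1,2,2],[0,-3,1],[0,0,-3]]

  R1 -= -4·R0 → [0,-3,1]
  R2 -= 4·R0 → [0,9,-6]
  R2 -= -3·R1 → [0,0,-3]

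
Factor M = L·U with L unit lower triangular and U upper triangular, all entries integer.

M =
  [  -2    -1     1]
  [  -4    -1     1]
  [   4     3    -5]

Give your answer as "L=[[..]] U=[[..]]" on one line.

L=[[1,0,0],[2,1,0],[-2,1,1]] U=[[-2,-1,1],[0,1,-1],[0,0,-2]]

  R1 -= 2·R0 → [0,1,-1]
  R2 -= -2·R0 → [0,1,-3]
  R2 -= 1·R1 → [0,0,-2]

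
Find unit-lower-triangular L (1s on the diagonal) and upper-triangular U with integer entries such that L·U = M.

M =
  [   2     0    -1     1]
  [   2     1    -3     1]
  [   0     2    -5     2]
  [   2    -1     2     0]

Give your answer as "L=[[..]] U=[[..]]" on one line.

  row1 -= 1·row0 → [0,1,-2,0]
  row2 -= 0·row0 → [0,2,-5,2]
  row3 -= 1·row0 → [0,-1,3,-1]
  row2 -= 2·row1 → [0,0,-1,2]
  row3 -= -1·row1 → [0,0,1,-1]
  row3 -= -1·row2 → [0,0,0,1]

L=[[1,0,0,0],[1,1,0,0],[0,2,1,0],[1,-1,-1,1]] U=[[2,0,-1,1],[0,1,-2,0],[0,0,-1,2],[0,0,0,1]]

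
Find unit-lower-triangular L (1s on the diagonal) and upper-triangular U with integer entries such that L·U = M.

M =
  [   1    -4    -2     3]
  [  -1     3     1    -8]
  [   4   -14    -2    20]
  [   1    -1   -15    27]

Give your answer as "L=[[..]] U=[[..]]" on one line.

L=[[1,0,0,0],[-1,1,0,0],[4,-2,1,0],[1,-3,-4,1]] U=[[1,-4,-2,3],[0,-1,-1,-5],[0,0,4,-2],[0,0,0,1]]

  row1 -= -1·row0 → [0,-1,-1,-5]
  row2 -= 4·row0 → [0,2,6,8]
  row3 -= 1·row0 → [0,3,-13,24]
  row2 -= -2·row1 → [0,0,4,-2]
  row3 -= -3·row1 → [0,0,-16,9]
  row3 -= -4·row2 → [0,0,0,1]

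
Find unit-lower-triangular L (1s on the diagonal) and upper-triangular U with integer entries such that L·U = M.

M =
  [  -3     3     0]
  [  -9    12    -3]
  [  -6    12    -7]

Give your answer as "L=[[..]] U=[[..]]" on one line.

L=[[1,0,0],[3,1,0],[2,2,1]] U=[[-3,3,0],[0,3,-3],[0,0,-1]]

  row1 -= 3·row0 → [0,3,-3]
  row2 -= 2·row0 → [0,6,-7]
  row2 -= 2·row1 → [0,0,-1]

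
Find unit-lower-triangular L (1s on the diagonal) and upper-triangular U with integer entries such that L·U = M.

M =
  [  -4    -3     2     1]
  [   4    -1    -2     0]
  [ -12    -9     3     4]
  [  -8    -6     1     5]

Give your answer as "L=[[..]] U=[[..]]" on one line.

  R1 -= -1·R0 → [0,-4,0,1]
  R2 -= 3·R0 → [0,0,-3,1]
  R3 -= 2·R0 → [0,0,-3,3]
  R2 -= 0·R1 → [0,0,-3,1]
  R3 -= 0·R1 → [0,0,-3,3]
  R3 -= 1·R2 → [0,0,0,2]

L=[[1,0,0,0],[-1,1,0,0],[3,0,1,0],[2,0,1,1]] U=[[-4,-3,2,1],[0,-4,0,1],[0,0,-3,1],[0,0,0,2]]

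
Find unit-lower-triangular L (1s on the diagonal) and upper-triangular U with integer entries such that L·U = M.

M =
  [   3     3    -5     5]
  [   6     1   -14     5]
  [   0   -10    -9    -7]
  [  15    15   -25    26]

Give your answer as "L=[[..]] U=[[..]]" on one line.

  R1 -= 2·R0 → [0,-5,-4,-5]
  R2 -= 0·R0 → [0,-10,-9,-7]
  R3 -= 5·R0 → [0,0,0,1]
  R2 -= 2·R1 → [0,0,-1,3]
  R3 -= 0·R1 → [0,0,0,1]
  R3 -= 0·R2 → [0,0,0,1]

L=[[1,0,0,0],[2,1,0,0],[0,2,1,0],[5,0,0,1]] U=[[3,3,-5,5],[0,-5,-4,-5],[0,0,-1,3],[0,0,0,1]]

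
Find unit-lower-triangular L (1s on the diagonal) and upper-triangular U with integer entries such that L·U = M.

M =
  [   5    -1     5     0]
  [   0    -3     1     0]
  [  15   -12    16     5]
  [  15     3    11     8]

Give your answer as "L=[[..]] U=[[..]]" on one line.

  R1 -= 0·R0 → [0,-3,1,0]
  R2 -= 3·R0 → [0,-9,1,5]
  R3 -= 3·R0 → [0,6,-4,8]
  R2 -= 3·R1 → [0,0,-2,5]
  R3 -= -2·R1 → [0,0,-2,8]
  R3 -= 1·R2 → [0,0,0,3]

L=[[1,0,0,0],[0,1,0,0],[3,3,1,0],[3,-2,1,1]] U=[[5,-1,5,0],[0,-3,1,0],[0,0,-2,5],[0,0,0,3]]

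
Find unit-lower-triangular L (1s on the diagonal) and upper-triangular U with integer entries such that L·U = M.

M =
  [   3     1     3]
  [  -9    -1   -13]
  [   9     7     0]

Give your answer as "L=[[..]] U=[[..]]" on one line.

  row1 -= -3·row0 → [0,2,-4]
  row2 -= 3·row0 → [0,4,-9]
  row2 -= 2·row1 → [0,0,-1]

L=[[1,0,0],[-3,1,0],[3,2,1]] U=[[3,1,3],[0,2,-4],[0,0,-1]]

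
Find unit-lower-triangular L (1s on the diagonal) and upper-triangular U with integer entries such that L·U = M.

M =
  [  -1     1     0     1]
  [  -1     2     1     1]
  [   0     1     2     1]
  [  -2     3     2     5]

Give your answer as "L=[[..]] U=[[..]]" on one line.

  row1 -= 1·row0 → [0,1,1,0]
  row2 -= 0·row0 → [0,1,2,1]
  row3 -= 2·row0 → [0,1,2,3]
  row2 -= 1·row1 → [0,0,1,1]
  row3 -= 1·row1 → [0,0,1,3]
  row3 -= 1·row2 → [0,0,0,2]

L=[[1,0,0,0],[1,1,0,0],[0,1,1,0],[2,1,1,1]] U=[[-1,1,0,1],[0,1,1,0],[0,0,1,1],[0,0,0,2]]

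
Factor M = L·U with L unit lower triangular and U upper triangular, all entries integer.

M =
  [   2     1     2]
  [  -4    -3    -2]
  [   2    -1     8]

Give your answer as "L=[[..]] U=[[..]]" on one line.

  r1 -= -2·r0 → [0,-1,2]
  r2 -= 1·r0 → [0,-2,6]
  r2 -= 2·r1 → [0,0,2]

L=[[1,0,0],[-2,1,0],[1,2,1]] U=[[2,1,2],[0,-1,2],[0,0,2]]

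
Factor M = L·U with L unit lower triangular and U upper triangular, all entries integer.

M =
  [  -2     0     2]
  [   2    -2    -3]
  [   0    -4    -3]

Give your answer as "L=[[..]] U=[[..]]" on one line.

L=[[1,0,0],[-1,1,0],[0,2,1]] U=[[-2,0,2],[0,-2,-1],[0,0,-1]]

  row1 -= -1·row0 → [0,-2,-1]
  row2 -= 0·row0 → [0,-4,-3]
  row2 -= 2·row1 → [0,0,-1]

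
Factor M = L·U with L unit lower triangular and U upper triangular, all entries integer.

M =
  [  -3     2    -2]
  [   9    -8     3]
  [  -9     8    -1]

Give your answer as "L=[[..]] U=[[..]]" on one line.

  row1 -= -3·row0 → [0,-2,-3]
  row2 -= 3·row0 → [0,2,5]
  row2 -= -1·row1 → [0,0,2]

L=[[1,0,0],[-3,1,0],[3,-1,1]] U=[[-3,2,-2],[0,-2,-3],[0,0,2]]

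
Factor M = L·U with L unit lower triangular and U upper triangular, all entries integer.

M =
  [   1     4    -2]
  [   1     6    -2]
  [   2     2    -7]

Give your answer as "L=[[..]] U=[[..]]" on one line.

  R1 -= 1·R0 → [0,2,0]
  R2 -= 2·R0 → [0,-6,-3]
  R2 -= -3·R1 → [0,0,-3]

L=[[1,0,0],[1,1,0],[2,-3,1]] U=[[1,4,-2],[0,2,0],[0,0,-3]]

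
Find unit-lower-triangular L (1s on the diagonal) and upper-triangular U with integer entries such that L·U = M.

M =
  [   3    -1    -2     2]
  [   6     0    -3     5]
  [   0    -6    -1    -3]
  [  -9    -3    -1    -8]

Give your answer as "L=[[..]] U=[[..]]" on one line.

  R1 -= 2·R0 → [0,2,1,1]
  R2 -= 0·R0 → [0,-6,-1,-3]
  R3 -= -3·R0 → [0,-6,-7,-2]
  R2 -= -3·R1 → [0,0,2,0]
  R3 -= -3·R1 → [0,0,-4,1]
  R3 -= -2·R2 → [0,0,0,1]

L=[[1,0,0,0],[2,1,0,0],[0,-3,1,0],[-3,-3,-2,1]] U=[[3,-1,-2,2],[0,2,1,1],[0,0,2,0],[0,0,0,1]]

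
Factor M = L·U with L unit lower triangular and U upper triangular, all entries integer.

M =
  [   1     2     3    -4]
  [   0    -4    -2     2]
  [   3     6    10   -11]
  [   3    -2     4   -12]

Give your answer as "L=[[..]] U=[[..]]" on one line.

L=[[1,0,0,0],[0,1,0,0],[3,0,1,0],[3,2,-1,1]] U=[[1,2,3,-4],[0,-4,-2,2],[0,0,1,1],[0,0,0,-3]]

  R1 -= 0·R0 → [0,-4,-2,2]
  R2 -= 3·R0 → [0,0,1,1]
  R3 -= 3·R0 → [0,-8,-5,0]
  R2 -= 0·R1 → [0,0,1,1]
  R3 -= 2·R1 → [0,0,-1,-4]
  R3 -= -1·R2 → [0,0,0,-3]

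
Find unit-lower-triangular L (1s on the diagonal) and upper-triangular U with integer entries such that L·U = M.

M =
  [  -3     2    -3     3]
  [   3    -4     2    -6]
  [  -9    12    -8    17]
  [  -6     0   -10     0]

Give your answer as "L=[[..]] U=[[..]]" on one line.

L=[[1,0,0,0],[-1,1,0,0],[3,-3,1,0],[2,2,1,1]] U=[[-3,2,-3,3],[0,-2,-1,-3],[0,0,-2,-1],[0,0,0,1]]

  row1 -= -1·row0 → [0,-2,-1,-3]
  row2 -= 3·row0 → [0,6,1,8]
  row3 -= 2·row0 → [0,-4,-4,-6]
  row2 -= -3·row1 → [0,0,-2,-1]
  row3 -= 2·row1 → [0,0,-2,0]
  row3 -= 1·row2 → [0,0,0,1]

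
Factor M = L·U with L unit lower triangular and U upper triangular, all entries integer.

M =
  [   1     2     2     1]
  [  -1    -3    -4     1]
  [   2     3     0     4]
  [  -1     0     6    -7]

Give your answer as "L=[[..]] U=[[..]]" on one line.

L=[[1,0,0,0],[-1,1,0,0],[2,1,1,0],[-1,-2,-2,1]] U=[[1,2,2,1],[0,-1,-2,2],[0,0,-2,0],[0,0,0,-2]]

  r1 -= -1·r0 → [0,-1,-2,2]
  r2 -= 2·r0 → [0,-1,-4,2]
  r3 -= -1·r0 → [0,2,8,-6]
  r2 -= 1·r1 → [0,0,-2,0]
  r3 -= -2·r1 → [0,0,4,-2]
  r3 -= -2·r2 → [0,0,0,-2]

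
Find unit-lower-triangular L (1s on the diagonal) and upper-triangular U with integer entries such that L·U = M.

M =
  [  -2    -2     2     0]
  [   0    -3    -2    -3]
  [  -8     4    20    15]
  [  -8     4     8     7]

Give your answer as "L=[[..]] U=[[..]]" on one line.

  R1 -= 0·R0 → [0,-3,-2,-3]
  R2 -= 4·R0 → [0,12,12,15]
  R3 -= 4·R0 → [0,12,0,7]
  R2 -= -4·R1 → [0,0,4,3]
  R3 -= -4·R1 → [0,0,-8,-5]
  R3 -= -2·R2 → [0,0,0,1]

L=[[1,0,0,0],[0,1,0,0],[4,-4,1,0],[4,-4,-2,1]] U=[[-2,-2,2,0],[0,-3,-2,-3],[0,0,4,3],[0,0,0,1]]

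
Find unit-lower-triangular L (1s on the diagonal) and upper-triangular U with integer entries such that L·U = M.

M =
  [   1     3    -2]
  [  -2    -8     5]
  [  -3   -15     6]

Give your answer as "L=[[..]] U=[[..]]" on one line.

L=[[1,0,0],[-2,1,0],[-3,3,1]] U=[[1,3,-2],[0,-2,1],[0,0,-3]]

  row1 -= -2·row0 → [0,-2,1]
  row2 -= -3·row0 → [0,-6,0]
  row2 -= 3·row1 → [0,0,-3]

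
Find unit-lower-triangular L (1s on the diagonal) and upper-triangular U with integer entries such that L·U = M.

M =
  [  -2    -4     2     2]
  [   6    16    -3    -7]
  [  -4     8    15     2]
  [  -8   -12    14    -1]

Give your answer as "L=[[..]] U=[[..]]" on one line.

  R1 -= -3·R0 → [0,4,3,-1]
  R2 -= 2·R0 → [0,16,11,-2]
  R3 -= 4·R0 → [0,4,6,-9]
  R2 -= 4·R1 → [0,0,-1,2]
  R3 -= 1·R1 → [0,0,3,-8]
  R3 -= -3·R2 → [0,0,0,-2]

L=[[1,0,0,0],[-3,1,0,0],[2,4,1,0],[4,1,-3,1]] U=[[-2,-4,2,2],[0,4,3,-1],[0,0,-1,2],[0,0,0,-2]]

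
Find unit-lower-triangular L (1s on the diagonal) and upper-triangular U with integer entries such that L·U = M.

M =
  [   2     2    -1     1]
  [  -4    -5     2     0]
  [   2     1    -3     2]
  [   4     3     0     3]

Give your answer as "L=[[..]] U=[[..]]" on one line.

L=[[1,0,0,0],[-2,1,0,0],[1,1,1,0],[2,1,-1,1]] U=[[2,2,-1,1],[0,-1,0,2],[0,0,-2,-1],[0,0,0,-2]]

  r1 -= -2·r0 → [0,-1,0,2]
  r2 -= 1·r0 → [0,-1,-2,1]
  r3 -= 2·r0 → [0,-1,2,1]
  r2 -= 1·r1 → [0,0,-2,-1]
  r3 -= 1·r1 → [0,0,2,-1]
  r3 -= -1·r2 → [0,0,0,-2]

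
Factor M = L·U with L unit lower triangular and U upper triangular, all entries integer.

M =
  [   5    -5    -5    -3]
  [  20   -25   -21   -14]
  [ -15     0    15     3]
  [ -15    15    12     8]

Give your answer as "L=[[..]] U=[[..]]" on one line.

  R1 -= 4·R0 → [0,-5,-1,-2]
  R2 -= -3·R0 → [0,-15,0,-6]
  R3 -= -3·R0 → [0,0,-3,-1]
  R2 -= 3·R1 → [0,0,3,0]
  R3 -= 0·R1 → [0,0,-3,-1]
  R3 -= -1·R2 → [0,0,0,-1]

L=[[1,0,0,0],[4,1,0,0],[-3,3,1,0],[-3,0,-1,1]] U=[[5,-5,-5,-3],[0,-5,-1,-2],[0,0,3,0],[0,0,0,-1]]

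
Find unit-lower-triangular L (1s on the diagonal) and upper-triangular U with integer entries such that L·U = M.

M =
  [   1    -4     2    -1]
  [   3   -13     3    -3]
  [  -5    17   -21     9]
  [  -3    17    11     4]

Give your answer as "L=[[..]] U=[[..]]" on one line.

  R1 -= 3·R0 → [0,-1,-3,0]
  R2 -= -5·R0 → [0,-3,-11,4]
  R3 -= -3·R0 → [0,5,17,1]
  R2 -= 3·R1 → [0,0,-2,4]
  R3 -= -5·R1 → [0,0,2,1]
  R3 -= -1·R2 → [0,0,0,5]

L=[[1,0,0,0],[3,1,0,0],[-5,3,1,0],[-3,-5,-1,1]] U=[[1,-4,2,-1],[0,-1,-3,0],[0,0,-2,4],[0,0,0,5]]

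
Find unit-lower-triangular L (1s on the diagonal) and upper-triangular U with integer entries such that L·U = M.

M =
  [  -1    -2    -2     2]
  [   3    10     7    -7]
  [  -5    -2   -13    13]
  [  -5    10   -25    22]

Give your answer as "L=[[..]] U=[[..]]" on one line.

L=[[1,0,0,0],[-3,1,0,0],[5,2,1,0],[5,5,4,1]] U=[[-1,-2,-2,2],[0,4,1,-1],[0,0,-5,5],[0,0,0,-3]]

  R1 -= -3·R0 → [0,4,1,-1]
  R2 -= 5·R0 → [0,8,-3,3]
  R3 -= 5·R0 → [0,20,-15,12]
  R2 -= 2·R1 → [0,0,-5,5]
  R3 -= 5·R1 → [0,0,-20,17]
  R3 -= 4·R2 → [0,0,0,-3]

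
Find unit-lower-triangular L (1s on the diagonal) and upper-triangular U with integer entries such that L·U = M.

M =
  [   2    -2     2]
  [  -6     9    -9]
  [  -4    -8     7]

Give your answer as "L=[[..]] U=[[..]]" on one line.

  row1 -= -3·row0 → [0,3,-3]
  row2 -= -2·row0 → [0,-12,11]
  row2 -= -4·row1 → [0,0,-1]

L=[[1,0,0],[-3,1,0],[-2,-4,1]] U=[[2,-2,2],[0,3,-3],[0,0,-1]]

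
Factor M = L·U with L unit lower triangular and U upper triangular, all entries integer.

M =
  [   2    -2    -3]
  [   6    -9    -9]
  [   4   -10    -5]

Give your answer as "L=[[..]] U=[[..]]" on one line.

L=[[1,0,0],[3,1,0],[2,2,1]] U=[[2,-2,-3],[0,-3,0],[0,0,1]]

  r1 -= 3·r0 → [0,-3,0]
  r2 -= 2·r0 → [0,-6,1]
  r2 -= 2·r1 → [0,0,1]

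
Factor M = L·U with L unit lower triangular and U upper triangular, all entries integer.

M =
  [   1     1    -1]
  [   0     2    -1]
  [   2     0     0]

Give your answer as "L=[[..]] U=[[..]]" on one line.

L=[[1,0,0],[0,1,0],[2,-1,1]] U=[[1,1,-1],[0,2,-1],[0,0,1]]

  r1 -= 0·r0 → [0,2,-1]
  r2 -= 2·r0 → [0,-2,2]
  r2 -= -1·r1 → [0,0,1]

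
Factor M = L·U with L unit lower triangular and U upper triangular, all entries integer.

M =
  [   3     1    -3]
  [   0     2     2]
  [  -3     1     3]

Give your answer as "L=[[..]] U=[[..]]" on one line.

  r1 -= 0·r0 → [0,2,2]
  r2 -= -1·r0 → [0,2,0]
  r2 -= 1·r1 → [0,0,-2]

L=[[1,0,0],[0,1,0],[-1,1,1]] U=[[3,1,-3],[0,2,2],[0,0,-2]]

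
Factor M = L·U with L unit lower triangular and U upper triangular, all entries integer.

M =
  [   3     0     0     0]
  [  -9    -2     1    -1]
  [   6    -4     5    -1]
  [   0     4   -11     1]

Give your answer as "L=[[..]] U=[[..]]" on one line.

  r1 -= -3·r0 → [0,-2,1,-1]
  r2 -= 2·r0 → [0,-4,5,-1]
  r3 -= 0·r0 → [0,4,-11,1]
  r2 -= 2·r1 → [0,0,3,1]
  r3 -= -2·r1 → [0,0,-9,-1]
  r3 -= -3·r2 → [0,0,0,2]

L=[[1,0,0,0],[-3,1,0,0],[2,2,1,0],[0,-2,-3,1]] U=[[3,0,0,0],[0,-2,1,-1],[0,0,3,1],[0,0,0,2]]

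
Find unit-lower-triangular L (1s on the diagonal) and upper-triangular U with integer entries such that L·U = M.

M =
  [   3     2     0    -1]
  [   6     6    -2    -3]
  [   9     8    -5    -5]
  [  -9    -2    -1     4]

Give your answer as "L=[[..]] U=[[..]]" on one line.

L=[[1,0,0,0],[2,1,0,0],[3,1,1,0],[-3,2,-1,1]] U=[[3,2,0,-1],[0,2,-2,-1],[0,0,-3,-1],[0,0,0,2]]

  R1 -= 2·R0 → [0,2,-2,-1]
  R2 -= 3·R0 → [0,2,-5,-2]
  R3 -= -3·R0 → [0,4,-1,1]
  R2 -= 1·R1 → [0,0,-3,-1]
  R3 -= 2·R1 → [0,0,3,3]
  R3 -= -1·R2 → [0,0,0,2]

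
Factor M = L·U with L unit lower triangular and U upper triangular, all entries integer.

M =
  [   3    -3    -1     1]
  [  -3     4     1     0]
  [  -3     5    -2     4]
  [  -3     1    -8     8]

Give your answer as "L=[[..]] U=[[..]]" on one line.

L=[[1,0,0,0],[-1,1,0,0],[-1,2,1,0],[-1,-2,3,1]] U=[[3,-3,-1,1],[0,1,0,1],[0,0,-3,3],[0,0,0,2]]

  r1 -= -1·r0 → [0,1,0,1]
  r2 -= -1·r0 → [0,2,-3,5]
  r3 -= -1·r0 → [0,-2,-9,9]
  r2 -= 2·r1 → [0,0,-3,3]
  r3 -= -2·r1 → [0,0,-9,11]
  r3 -= 3·r2 → [0,0,0,2]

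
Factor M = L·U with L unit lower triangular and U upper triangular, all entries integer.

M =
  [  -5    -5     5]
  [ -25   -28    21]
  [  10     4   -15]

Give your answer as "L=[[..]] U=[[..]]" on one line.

  r1 -= 5·r0 → [0,-3,-4]
  r2 -= -2·r0 → [0,-6,-5]
  r2 -= 2·r1 → [0,0,3]

L=[[1,0,0],[5,1,0],[-2,2,1]] U=[[-5,-5,5],[0,-3,-4],[0,0,3]]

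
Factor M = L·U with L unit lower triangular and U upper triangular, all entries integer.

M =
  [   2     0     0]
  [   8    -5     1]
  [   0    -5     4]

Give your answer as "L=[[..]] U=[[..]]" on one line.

  R1 -= 4·R0 → [0,-5,1]
  R2 -= 0·R0 → [0,-5,4]
  R2 -= 1·R1 → [0,0,3]

L=[[1,0,0],[4,1,0],[0,1,1]] U=[[2,0,0],[0,-5,1],[0,0,3]]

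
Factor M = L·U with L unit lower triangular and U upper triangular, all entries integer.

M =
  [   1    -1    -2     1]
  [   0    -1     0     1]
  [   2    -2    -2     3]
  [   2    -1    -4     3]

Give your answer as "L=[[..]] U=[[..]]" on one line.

  R1 -= 0·R0 → [0,-1,0,1]
  R2 -= 2·R0 → [0,0,2,1]
  R3 -= 2·R0 → [0,1,0,1]
  R2 -= 0·R1 → [0,0,2,1]
  R3 -= -1·R1 → [0,0,0,2]
  R3 -= 0·R2 → [0,0,0,2]

L=[[1,0,0,0],[0,1,0,0],[2,0,1,0],[2,-1,0,1]] U=[[1,-1,-2,1],[0,-1,0,1],[0,0,2,1],[0,0,0,2]]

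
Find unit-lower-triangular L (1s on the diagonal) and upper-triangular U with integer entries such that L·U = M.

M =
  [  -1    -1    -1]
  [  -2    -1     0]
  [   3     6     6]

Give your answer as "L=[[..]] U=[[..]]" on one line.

L=[[1,0,0],[2,1,0],[-3,3,1]] U=[[-1,-1,-1],[0,1,2],[0,0,-3]]

  row1 -= 2·row0 → [0,1,2]
  row2 -= -3·row0 → [0,3,3]
  row2 -= 3·row1 → [0,0,-3]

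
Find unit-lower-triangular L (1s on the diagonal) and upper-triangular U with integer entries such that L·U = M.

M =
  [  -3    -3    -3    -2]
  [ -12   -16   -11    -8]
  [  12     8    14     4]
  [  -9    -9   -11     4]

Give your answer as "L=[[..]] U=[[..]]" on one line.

  R1 -= 4·R0 → [0,-4,1,0]
  R2 -= -4·R0 → [0,-4,2,-4]
  R3 -= 3·R0 → [0,0,-2,10]
  R2 -= 1·R1 → [0,0,1,-4]
  R3 -= 0·R1 → [0,0,-2,10]
  R3 -= -2·R2 → [0,0,0,2]

L=[[1,0,0,0],[4,1,0,0],[-4,1,1,0],[3,0,-2,1]] U=[[-3,-3,-3,-2],[0,-4,1,0],[0,0,1,-4],[0,0,0,2]]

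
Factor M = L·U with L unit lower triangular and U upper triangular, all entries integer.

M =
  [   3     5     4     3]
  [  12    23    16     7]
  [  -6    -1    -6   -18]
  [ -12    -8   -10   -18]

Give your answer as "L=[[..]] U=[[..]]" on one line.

  row1 -= 4·row0 → [0,3,0,-5]
  row2 -= -2·row0 → [0,9,2,-12]
  row3 -= -4·row0 → [0,12,6,-6]
  row2 -= 3·row1 → [0,0,2,3]
  row3 -= 4·row1 → [0,0,6,14]
  row3 -= 3·row2 → [0,0,0,5]

L=[[1,0,0,0],[4,1,0,0],[-2,3,1,0],[-4,4,3,1]] U=[[3,5,4,3],[0,3,0,-5],[0,0,2,3],[0,0,0,5]]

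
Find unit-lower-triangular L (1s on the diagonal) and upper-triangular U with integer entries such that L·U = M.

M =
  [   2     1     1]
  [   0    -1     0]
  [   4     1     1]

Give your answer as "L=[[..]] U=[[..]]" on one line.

  row1 -= 0·row0 → [0,-1,0]
  row2 -= 2·row0 → [0,-1,-1]
  row2 -= 1·row1 → [0,0,-1]

L=[[1,0,0],[0,1,0],[2,1,1]] U=[[2,1,1],[0,-1,0],[0,0,-1]]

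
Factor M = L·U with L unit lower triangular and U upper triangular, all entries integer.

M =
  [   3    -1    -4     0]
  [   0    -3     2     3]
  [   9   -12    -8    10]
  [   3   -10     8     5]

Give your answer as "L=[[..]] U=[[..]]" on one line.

L=[[1,0,0,0],[0,1,0,0],[3,3,1,0],[1,3,-3,1]] U=[[3,-1,-4,0],[0,-3,2,3],[0,0,-2,1],[0,0,0,-1]]

  row1 -= 0·row0 → [0,-3,2,3]
  row2 -= 3·row0 → [0,-9,4,10]
  row3 -= 1·row0 → [0,-9,12,5]
  row2 -= 3·row1 → [0,0,-2,1]
  row3 -= 3·row1 → [0,0,6,-4]
  row3 -= -3·row2 → [0,0,0,-1]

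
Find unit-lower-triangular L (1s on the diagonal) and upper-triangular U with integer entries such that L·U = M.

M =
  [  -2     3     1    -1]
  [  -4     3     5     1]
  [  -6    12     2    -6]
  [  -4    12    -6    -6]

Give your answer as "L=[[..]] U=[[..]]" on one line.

L=[[1,0,0,0],[2,1,0,0],[3,-1,1,0],[2,-2,-1,1]] U=[[-2,3,1,-1],[0,-3,3,3],[0,0,2,0],[0,0,0,2]]

  row1 -= 2·row0 → [0,-3,3,3]
  row2 -= 3·row0 → [0,3,-1,-3]
  row3 -= 2·row0 → [0,6,-8,-4]
  row2 -= -1·row1 → [0,0,2,0]
  row3 -= -2·row1 → [0,0,-2,2]
  row3 -= -1·row2 → [0,0,0,2]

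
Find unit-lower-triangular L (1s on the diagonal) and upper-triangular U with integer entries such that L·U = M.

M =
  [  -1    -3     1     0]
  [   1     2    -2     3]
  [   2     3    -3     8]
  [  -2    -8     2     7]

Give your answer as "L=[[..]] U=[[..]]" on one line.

L=[[1,0,0,0],[-1,1,0,0],[-2,3,1,0],[2,2,1,1]] U=[[-1,-3,1,0],[0,-1,-1,3],[0,0,2,-1],[0,0,0,2]]

  R1 -= -1·R0 → [0,-1,-1,3]
  R2 -= -2·R0 → [0,-3,-1,8]
  R3 -= 2·R0 → [0,-2,0,7]
  R2 -= 3·R1 → [0,0,2,-1]
  R3 -= 2·R1 → [0,0,2,1]
  R3 -= 1·R2 → [0,0,0,2]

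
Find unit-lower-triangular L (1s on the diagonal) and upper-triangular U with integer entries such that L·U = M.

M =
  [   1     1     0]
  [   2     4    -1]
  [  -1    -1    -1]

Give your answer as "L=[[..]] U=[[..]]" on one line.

  r1 -= 2·r0 → [0,2,-1]
  r2 -= -1·r0 → [0,0,-1]
  r2 -= 0·r1 → [0,0,-1]

L=[[1,0,0],[2,1,0],[-1,0,1]] U=[[1,1,0],[0,2,-1],[0,0,-1]]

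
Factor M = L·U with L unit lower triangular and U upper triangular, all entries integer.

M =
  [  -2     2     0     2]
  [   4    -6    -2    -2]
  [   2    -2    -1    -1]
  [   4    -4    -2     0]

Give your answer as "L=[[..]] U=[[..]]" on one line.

  R1 -= -2·R0 → [0,-2,-2,2]
  R2 -= -1·R0 → [0,0,-1,1]
  R3 -= -2·R0 → [0,0,-2,4]
  R2 -= 0·R1 → [0,0,-1,1]
  R3 -= 0·R1 → [0,0,-2,4]
  R3 -= 2·R2 → [0,0,0,2]

L=[[1,0,0,0],[-2,1,0,0],[-1,0,1,0],[-2,0,2,1]] U=[[-2,2,0,2],[0,-2,-2,2],[0,0,-1,1],[0,0,0,2]]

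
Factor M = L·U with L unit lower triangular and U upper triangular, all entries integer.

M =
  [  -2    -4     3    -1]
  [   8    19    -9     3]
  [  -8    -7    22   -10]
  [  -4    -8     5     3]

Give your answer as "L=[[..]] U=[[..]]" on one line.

L=[[1,0,0,0],[-4,1,0,0],[4,3,1,0],[2,0,-1,1]] U=[[-2,-4,3,-1],[0,3,3,-1],[0,0,1,-3],[0,0,0,2]]

  r1 -= -4·r0 → [0,3,3,-1]
  r2 -= 4·r0 → [0,9,10,-6]
  r3 -= 2·r0 → [0,0,-1,5]
  r2 -= 3·r1 → [0,0,1,-3]
  r3 -= 0·r1 → [0,0,-1,5]
  r3 -= -1·r2 → [0,0,0,2]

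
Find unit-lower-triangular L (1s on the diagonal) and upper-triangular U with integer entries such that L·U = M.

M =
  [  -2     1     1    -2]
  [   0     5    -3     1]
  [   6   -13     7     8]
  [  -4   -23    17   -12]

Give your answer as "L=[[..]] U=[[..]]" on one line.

  r1 -= 0·r0 → [0,5,-3,1]
  r2 -= -3·r0 → [0,-10,10,2]
  r3 -= 2·r0 → [0,-25,15,-8]
  r2 -= -2·r1 → [0,0,4,4]
  r3 -= -5·r1 → [0,0,0,-3]
  r3 -= 0·r2 → [0,0,0,-3]

L=[[1,0,0,0],[0,1,0,0],[-3,-2,1,0],[2,-5,0,1]] U=[[-2,1,1,-2],[0,5,-3,1],[0,0,4,4],[0,0,0,-3]]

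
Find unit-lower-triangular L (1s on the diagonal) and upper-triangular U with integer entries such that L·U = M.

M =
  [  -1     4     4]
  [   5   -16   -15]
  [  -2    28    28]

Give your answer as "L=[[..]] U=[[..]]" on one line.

L=[[1,0,0],[-5,1,0],[2,5,1]] U=[[-1,4,4],[0,4,5],[0,0,-5]]

  r1 -= -5·r0 → [0,4,5]
  r2 -= 2·r0 → [0,20,20]
  r2 -= 5·r1 → [0,0,-5]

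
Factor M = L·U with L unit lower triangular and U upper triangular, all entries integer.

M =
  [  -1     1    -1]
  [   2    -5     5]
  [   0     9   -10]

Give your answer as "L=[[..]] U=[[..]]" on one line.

L=[[1,0,0],[-2,1,0],[0,-3,1]] U=[[-1,1,-1],[0,-3,3],[0,0,-1]]

  r1 -= -2·r0 → [0,-3,3]
  r2 -= 0·r0 → [0,9,-10]
  r2 -= -3·r1 → [0,0,-1]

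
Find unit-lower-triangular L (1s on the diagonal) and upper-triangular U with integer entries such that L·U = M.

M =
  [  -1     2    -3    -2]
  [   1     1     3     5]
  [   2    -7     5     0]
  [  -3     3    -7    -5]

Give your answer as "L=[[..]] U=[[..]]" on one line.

L=[[1,0,0,0],[-1,1,0,0],[-2,-1,1,0],[3,-1,-2,1]] U=[[-1,2,-3,-2],[0,3,0,3],[0,0,-1,-1],[0,0,0,2]]

  row1 -= -1·row0 → [0,3,0,3]
  row2 -= -2·row0 → [0,-3,-1,-4]
  row3 -= 3·row0 → [0,-3,2,1]
  row2 -= -1·row1 → [0,0,-1,-1]
  row3 -= -1·row1 → [0,0,2,4]
  row3 -= -2·row2 → [0,0,0,2]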